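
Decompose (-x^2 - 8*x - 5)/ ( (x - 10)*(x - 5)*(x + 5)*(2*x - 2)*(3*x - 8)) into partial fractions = -387/(5060*(3*x - 8)) + 1/(4140*(x + 5)) + 7/(1080*(x - 1)) + 1/(40*(x - 5)) - 37/(5940*(x - 10))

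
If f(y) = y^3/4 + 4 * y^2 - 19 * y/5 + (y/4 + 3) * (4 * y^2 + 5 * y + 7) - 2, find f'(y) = 15*y^2/4 + 69*y/2 + 259/20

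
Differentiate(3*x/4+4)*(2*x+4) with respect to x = 3*x + 11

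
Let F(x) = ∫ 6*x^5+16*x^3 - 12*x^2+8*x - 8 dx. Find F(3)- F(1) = 960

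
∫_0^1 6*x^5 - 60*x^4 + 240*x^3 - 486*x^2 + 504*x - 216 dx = -77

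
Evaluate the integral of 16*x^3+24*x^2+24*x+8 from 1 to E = -36 + (2 + 2*E + 2*exp(2))^2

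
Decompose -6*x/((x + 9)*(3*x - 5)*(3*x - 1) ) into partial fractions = 3/(56*(3*x - 1)) - 15/(64*(3*x - 5)) + 27/(448*(x + 9))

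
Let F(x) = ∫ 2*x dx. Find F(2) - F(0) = 4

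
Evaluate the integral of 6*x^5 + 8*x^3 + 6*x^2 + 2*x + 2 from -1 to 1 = 8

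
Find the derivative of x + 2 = 1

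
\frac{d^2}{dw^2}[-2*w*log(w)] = -2/w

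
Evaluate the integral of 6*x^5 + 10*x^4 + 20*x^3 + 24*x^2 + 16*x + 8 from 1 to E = -36 + (2 + 2*E + exp(2) + exp(3))^2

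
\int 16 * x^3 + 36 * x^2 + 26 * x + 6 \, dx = 4*x^4 + 12*x^3 + 13*x^2 + 6*x + C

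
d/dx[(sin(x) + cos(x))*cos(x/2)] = sqrt(2)*(-sin(x/2)*sin(x + pi/4)/2 + cos(x/2)*cos(x + pi/4))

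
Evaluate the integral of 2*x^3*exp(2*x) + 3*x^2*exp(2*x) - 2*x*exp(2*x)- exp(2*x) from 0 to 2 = 6*exp(4)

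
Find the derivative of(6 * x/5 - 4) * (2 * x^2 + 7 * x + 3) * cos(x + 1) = -12*x^3*sin(x + 1)/5 - 2*x^2*sin(x + 1)/5 + 36*x^2*cos(x + 1)/5 + 122*x*sin(x + 1)/5 + 4*x*cos(x + 1)/5 + 12*sin(x + 1) - 122*cos(x + 1)/5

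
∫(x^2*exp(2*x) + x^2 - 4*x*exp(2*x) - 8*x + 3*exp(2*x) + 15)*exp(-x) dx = 2*(x - 3)^2*sinh(x) + C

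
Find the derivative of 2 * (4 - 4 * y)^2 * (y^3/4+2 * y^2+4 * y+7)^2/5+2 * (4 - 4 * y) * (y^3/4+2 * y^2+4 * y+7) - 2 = 16*y^7/5 + 196*y^6/5 + 156*y^5 + 272*y^4 + 1368*y^3/5 - 282*y^2 - 1376*y/5 - 1464/5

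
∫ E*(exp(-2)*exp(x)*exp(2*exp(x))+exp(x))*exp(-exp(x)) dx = 2*sinh(exp(x) - 1) + C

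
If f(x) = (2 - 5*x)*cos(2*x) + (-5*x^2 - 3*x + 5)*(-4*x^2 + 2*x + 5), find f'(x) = 80*x^3 + 6*x^2 + 10*x*sin(2*x) - 102*x - 4*sin(2*x) - 5*cos(2*x) - 5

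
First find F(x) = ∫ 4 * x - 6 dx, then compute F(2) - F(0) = -4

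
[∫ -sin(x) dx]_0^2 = -1 + cos(2)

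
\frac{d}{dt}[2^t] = 2^t*log(2)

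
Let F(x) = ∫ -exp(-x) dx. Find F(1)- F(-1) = -E + exp(-1)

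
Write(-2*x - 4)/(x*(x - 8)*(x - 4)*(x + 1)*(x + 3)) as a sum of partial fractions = 1/(231*(x + 3)) + 1/(45*(x + 1)) + 3/(140*(x - 4)) - 5/(792*(x - 8)) - 1/(24*x)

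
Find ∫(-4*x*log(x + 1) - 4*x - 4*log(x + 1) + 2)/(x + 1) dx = 2*(1 - 2*x)*log(x + 1) + C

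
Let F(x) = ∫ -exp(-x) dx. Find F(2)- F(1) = -exp(-1) + exp(-2)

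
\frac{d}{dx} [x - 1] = 1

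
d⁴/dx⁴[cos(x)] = cos(x)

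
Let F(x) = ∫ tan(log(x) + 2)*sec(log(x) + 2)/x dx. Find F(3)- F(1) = sec(log(3) + 2) - sec(2)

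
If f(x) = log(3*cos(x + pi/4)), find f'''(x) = -2*sin(x + pi/4)/cos(x + pi/4)^3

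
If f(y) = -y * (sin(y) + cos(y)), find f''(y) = y*sin(y) + y*cos(y) + 2*sin(y) - 2*cos(y)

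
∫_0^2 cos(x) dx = sin(2)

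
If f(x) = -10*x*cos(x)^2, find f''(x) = 20*x*cos(2*x) + 20*sin(2*x)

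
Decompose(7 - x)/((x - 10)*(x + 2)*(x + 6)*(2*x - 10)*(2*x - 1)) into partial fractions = 4/(855*(2*x - 1)) + 1/(1408*(x + 6)) - 3/(1120*(x + 2)) - 1/(3465*(x - 5)) - 1/(12160*(x - 10))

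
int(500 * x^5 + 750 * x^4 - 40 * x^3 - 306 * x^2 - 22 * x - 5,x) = 250*x^6/3 + 150*x^5 - 10*x^4 - 102*x^3 - 11*x^2 - 5*x + C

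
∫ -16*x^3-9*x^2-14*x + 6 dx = -4*x^4 - 3*x^3 - 7*x^2 + 6*x + C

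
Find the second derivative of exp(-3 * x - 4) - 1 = 9*exp(-3*x - 4)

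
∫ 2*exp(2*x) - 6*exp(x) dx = (exp(x) - 3)^2 + C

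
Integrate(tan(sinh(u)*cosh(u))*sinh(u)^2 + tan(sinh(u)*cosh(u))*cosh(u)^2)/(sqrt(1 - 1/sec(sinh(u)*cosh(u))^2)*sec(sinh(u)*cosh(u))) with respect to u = asec(sec(sinh(2*u)/2)) + C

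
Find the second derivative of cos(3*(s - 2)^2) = -36*s^2*cos(3*s^2 - 12*s + 12) + 144*s*cos(3*s^2 - 12*s + 12) - 6*sin(3*s^2 - 12*s + 12) - 144*cos(3*s^2 - 12*s + 12)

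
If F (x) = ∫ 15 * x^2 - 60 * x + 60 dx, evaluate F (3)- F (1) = 10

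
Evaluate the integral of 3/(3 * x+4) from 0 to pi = log(1 + 3*pi/4)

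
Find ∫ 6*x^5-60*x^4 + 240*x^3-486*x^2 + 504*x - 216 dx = x^6 - 12*x^5 + 60*x^4 - 162*x^3 + 252*x^2 - 216*x + C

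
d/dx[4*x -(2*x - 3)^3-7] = -24*x^2 + 72*x - 50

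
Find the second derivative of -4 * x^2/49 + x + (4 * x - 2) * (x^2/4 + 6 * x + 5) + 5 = 6*x + 2295/49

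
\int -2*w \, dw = -w^2 + C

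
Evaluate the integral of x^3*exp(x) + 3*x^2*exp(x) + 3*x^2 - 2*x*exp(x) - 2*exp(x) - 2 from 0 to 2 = 4 + 4*exp(2)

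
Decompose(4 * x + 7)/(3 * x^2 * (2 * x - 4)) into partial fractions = 5/(8*(x - 2)) - 5/(8*x) - 7/(12*x^2)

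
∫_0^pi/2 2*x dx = pi^2/4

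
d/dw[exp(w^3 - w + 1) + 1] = 3*w^2*exp(w^3 - w + 1) - exp(w^3 - w + 1)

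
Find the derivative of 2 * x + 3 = 2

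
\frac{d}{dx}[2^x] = 2^x*log(2)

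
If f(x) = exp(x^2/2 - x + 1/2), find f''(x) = x^2*exp(x^2/2 - x + 1/2) - 2*x*exp(x^2/2 - x + 1/2) + 2*exp(x^2/2 - x + 1/2)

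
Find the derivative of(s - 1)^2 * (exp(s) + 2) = s^2*exp(s) + 4*s - exp(s) - 4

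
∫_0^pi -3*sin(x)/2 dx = -3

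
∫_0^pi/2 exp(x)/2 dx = -1/2 + exp(pi/2)/2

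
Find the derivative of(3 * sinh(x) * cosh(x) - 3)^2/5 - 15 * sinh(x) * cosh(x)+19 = 9*sinh(4*x)/10 - 93*cosh(2*x)/5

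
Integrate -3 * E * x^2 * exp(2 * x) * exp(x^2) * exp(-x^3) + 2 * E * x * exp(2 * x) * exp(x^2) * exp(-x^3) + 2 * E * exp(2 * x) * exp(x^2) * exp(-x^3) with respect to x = exp(-x^3 + x^2 + 2*x + 1) + C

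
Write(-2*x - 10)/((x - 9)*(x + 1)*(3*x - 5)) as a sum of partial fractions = 15/(22*(3*x - 5)) - 1/(10*(x + 1)) - 7/(55*(x - 9))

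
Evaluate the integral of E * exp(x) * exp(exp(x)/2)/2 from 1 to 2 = -exp(1 + E/2) + exp(1 + exp(2)/2)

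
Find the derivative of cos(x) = -sin(x)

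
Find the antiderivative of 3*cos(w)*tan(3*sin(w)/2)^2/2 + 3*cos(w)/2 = tan(3*sin(w)/2) + C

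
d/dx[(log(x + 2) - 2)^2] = (2*log(x + 2) - 4)/(x + 2)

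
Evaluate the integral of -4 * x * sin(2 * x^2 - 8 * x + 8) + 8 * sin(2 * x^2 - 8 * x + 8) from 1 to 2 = 1 - cos(2)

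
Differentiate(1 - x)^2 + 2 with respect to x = 2*x - 2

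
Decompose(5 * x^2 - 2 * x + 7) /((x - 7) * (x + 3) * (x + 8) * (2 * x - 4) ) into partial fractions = -343/(1500*(x + 8)) + 29/(250*(x + 3)) - 23/(500*(x - 2)) + 119/(750*(x - 7))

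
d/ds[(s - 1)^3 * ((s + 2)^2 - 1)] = 5*s^4 + 4*s^3 - 18*s^2 + 4*s + 5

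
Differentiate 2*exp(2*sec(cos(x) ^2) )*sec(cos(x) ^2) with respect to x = 4*(1 + 2/cos(sin(x)^2 - 1))*exp(2/cos(sin(x)^2 - 1))*sin(x)*sin(sin(x)^2 - 1)*cos(x)/cos(sin(x)^2 - 1)^2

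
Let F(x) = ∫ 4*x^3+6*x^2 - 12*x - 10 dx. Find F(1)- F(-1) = -16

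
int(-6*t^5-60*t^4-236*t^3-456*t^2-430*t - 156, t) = -t^6 - 12*t^5 - 59*t^4 - 152*t^3 - 215*t^2 - 156*t + C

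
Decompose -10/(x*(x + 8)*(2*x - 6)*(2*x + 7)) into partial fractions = -40/(819*(2*x + 7)) + 5/(792*(x + 8)) - 5/(429*(x - 3)) + 5/(168*x)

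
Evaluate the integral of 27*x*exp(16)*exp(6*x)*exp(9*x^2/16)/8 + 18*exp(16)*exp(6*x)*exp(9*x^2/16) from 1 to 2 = -3*exp(361/16) + 3*exp(121/4)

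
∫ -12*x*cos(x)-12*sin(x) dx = -12*x*sin(x) + C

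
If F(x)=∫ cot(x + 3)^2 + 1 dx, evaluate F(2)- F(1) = -cot(5) + cot(4)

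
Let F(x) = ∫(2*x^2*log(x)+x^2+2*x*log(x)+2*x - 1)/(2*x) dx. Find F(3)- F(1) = 7*log(3)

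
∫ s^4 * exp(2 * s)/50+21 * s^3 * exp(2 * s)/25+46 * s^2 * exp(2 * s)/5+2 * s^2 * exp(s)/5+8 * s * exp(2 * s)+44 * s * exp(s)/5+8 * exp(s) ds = s*(s + 20)*(s*(s + 20)*exp(s) + 40)*exp(s)/100 + C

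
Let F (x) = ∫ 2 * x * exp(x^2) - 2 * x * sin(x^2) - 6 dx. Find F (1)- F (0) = -8 + cos(1) + E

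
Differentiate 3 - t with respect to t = -1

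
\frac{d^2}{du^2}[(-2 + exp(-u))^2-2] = (4 - 4*exp(u))*exp(-2*u)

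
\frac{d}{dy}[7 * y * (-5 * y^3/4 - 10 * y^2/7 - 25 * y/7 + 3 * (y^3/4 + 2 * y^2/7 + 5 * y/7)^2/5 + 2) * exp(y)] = 21*y^7*exp(y)/80 + 39*y^6*exp(y)/16 + 381*y^5*exp(y)/70 + 61*y^4*exp(y)/28 - 36*y^3*exp(y) - 340*y^2*exp(y)/7 - 36*y*exp(y) + 14*exp(y)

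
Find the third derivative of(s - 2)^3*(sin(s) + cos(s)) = s^3*sin(s) - s^3*cos(s) - 15*s^2*sin(s) - 3*s^2*cos(s) + 30*s*sin(s) + 42*s*cos(s) - 2*sin(s) - 58*cos(s)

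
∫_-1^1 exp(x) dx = E - exp(-1)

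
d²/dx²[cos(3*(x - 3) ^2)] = -36*x^2*cos(3*x^2 - 18*x + 27) + 216*x*cos(3*x^2 - 18*x + 27) - 6*sin(3*x^2 - 18*x + 27) - 324*cos(3*x^2 - 18*x + 27)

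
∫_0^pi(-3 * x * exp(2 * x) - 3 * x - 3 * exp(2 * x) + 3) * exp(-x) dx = -3*pi*(-exp(-pi) + exp(pi))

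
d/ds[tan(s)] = cos(s)^(-2)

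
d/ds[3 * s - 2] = 3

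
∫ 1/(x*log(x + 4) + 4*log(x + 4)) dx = log(2*log(x + 4)) + C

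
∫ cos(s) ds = sin(s) + C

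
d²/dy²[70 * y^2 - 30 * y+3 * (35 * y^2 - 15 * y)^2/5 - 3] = 8820*y^2 - 3780*y + 410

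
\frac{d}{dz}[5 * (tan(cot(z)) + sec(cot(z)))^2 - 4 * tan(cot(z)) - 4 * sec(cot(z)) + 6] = 2*(-5*sin(1/tan(z))^2/cos(1/tan(z)) + 2*sin(1/tan(z)) - 10*sin(1/tan(z))/cos(1/tan(z)) + 2 - 5/cos(1/tan(z)))/(sin(z)^2*cos(1/tan(z))^2)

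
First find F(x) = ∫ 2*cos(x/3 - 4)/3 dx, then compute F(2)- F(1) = 2*sin(11/3) - 2*sin(10/3)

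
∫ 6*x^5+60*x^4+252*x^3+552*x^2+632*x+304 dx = x^6 + 12*x^5 + 63*x^4 + 184*x^3 + 316*x^2 + 304*x + C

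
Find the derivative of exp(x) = exp(x)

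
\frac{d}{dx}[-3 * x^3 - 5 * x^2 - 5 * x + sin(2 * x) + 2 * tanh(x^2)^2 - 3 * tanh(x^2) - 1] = -9*x^2 + 8*x*sinh(x^2)/cosh(x^2)^3 - 10*x - 6*x/cosh(x^2)^2 + 2*cos(2*x) - 5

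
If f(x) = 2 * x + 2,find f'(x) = 2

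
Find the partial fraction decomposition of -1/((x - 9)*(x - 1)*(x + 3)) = -1/(48*(x + 3)) + 1/(32*(x - 1)) - 1/(96*(x - 9))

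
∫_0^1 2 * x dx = 1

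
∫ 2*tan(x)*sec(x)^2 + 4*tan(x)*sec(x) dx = (sec(x) + 2)^2 + C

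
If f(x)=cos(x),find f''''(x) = cos(x)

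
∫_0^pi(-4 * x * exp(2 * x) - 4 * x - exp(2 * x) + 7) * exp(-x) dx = (3 - 4*pi)*(-exp(-pi) + exp(pi))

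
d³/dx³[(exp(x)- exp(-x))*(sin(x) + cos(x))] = -4*(exp(2*x)*sin(x) + cos(x))*exp(-x)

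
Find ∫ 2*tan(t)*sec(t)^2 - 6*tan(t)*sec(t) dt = (sec(t) - 3)^2 + C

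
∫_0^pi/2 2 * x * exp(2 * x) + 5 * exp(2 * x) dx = -2 + (pi/2 + 2)*exp(pi)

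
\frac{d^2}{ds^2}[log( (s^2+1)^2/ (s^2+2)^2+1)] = (-24*s^8 - 80*s^6 - 52*s^4 + 52*s^2 + 40)/(4*s^12 + 40*s^10 + 168*s^8 + 380*s^6 + 489*s^4 + 340*s^2 + 100)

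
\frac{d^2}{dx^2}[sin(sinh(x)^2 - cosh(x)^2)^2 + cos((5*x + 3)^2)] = -2500*x^2*cos(25*x^2 + 30*x + 9) - 3000*x*cos(25*x^2 + 30*x + 9) - 50*sin(25*x^2 + 30*x + 9) - 900*cos(25*x^2 + 30*x + 9)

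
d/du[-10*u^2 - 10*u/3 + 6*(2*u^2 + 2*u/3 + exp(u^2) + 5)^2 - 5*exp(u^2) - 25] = 48*u^3*exp(u^2) + 96*u^3 + 16*u^2*exp(u^2) + 48*u^2 + 24*u*exp(2*u^2) + 158*u*exp(u^2) + 676*u/3 + 8*exp(u^2) + 110/3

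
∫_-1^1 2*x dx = 0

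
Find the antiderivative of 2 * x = x^2 + C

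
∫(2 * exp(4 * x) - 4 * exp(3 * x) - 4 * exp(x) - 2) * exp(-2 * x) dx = ((exp(x) - 2)*exp(x) - 1)^2*exp(-2*x) + C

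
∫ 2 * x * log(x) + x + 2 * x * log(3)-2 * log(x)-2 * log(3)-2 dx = ((x - 1)^2 - 1)*log(3*x) + C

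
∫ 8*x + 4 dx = 4*x^2 + 4*x + C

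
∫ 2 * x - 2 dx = x^2 - 2*x + C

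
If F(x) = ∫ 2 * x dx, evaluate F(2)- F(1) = 3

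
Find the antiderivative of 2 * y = y^2 + C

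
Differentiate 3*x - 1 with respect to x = 3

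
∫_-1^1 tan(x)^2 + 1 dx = 2*tan(1)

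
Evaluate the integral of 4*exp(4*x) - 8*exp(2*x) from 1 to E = -(-2 + exp(2))^2 + (-2 + exp(2*E))^2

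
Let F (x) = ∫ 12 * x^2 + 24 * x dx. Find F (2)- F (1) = 64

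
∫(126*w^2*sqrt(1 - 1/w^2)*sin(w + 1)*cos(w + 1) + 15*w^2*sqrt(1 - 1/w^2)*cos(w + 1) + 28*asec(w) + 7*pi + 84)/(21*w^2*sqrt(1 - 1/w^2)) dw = (4*asec(w) + pi)^2/24 + 3*sin(w + 1)^2 + 5*sin(w + 1)/7 + 4*asec(w) + C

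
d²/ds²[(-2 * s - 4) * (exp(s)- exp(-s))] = (-2*s*exp(2*s) + 2*s - 8*exp(2*s))*exp(-s)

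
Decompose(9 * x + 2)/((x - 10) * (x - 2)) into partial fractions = -5/(2*(x - 2)) + 23/(2*(x - 10))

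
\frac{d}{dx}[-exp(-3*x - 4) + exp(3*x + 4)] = (3*exp(6*x + 8) + 3)*exp(-3*x - 4)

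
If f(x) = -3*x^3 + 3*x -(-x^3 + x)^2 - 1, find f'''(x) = -120*x^3 + 48*x - 18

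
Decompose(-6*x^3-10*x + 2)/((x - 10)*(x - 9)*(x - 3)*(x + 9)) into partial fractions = -2233/(2052*(x + 9)) - 95/(252*(x - 3)) + 2231/(54*(x - 9)) - 6098/(133*(x - 10))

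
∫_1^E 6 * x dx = -3 + 3*exp(2)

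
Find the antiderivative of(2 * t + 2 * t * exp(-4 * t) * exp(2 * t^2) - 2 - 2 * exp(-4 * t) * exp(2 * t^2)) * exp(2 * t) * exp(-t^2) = 2*sinh(t*(t - 2)) + C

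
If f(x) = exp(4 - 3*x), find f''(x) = 9*exp(4 - 3*x)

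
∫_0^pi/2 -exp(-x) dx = -1 + exp(-pi/2)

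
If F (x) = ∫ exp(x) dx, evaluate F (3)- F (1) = -E + exp(3)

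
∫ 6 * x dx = 3*x^2 + C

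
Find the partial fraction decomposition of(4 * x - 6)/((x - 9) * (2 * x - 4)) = -1/(7*(x - 2)) + 15/(7*(x - 9))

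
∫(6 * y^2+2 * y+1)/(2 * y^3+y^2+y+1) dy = log(2*y^3 + y^2 + y + 1) + C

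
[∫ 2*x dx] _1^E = -1 + exp(2)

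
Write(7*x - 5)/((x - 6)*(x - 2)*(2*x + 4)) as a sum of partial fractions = -19/(64*(x + 2)) - 9/(32*(x - 2)) + 37/(64*(x - 6))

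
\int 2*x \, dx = x^2 + C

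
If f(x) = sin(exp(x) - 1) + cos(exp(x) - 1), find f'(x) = sqrt(2)*exp(x)*cos(exp(x) - 1 + pi/4)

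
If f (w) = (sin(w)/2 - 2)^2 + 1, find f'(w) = (sin(w)/2 - 2)*cos(w)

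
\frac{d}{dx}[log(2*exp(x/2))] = 1/2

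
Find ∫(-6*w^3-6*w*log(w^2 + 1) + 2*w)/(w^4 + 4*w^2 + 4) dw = -(w^2 + 1)*(3*log(w^2 + 1) - 7)/(w^2 + 2) + C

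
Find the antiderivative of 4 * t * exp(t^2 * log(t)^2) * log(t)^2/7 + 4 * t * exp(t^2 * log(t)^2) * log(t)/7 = 2*exp(t^2*log(t)^2)/7 + C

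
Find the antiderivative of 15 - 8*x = -4*x^2 + 15*x + C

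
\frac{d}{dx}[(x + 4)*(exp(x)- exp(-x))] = (x*exp(2*x) + x + 5*exp(2*x) + 3)*exp(-x)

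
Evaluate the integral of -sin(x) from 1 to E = cos(E) - cos(1)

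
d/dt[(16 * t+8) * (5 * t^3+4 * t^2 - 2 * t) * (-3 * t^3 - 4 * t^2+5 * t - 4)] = -1680*t^6 - 3792*t^5 - 80*t^4 + 992*t^3 - 1056*t^2 - 160*t + 64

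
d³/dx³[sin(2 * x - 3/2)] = -8*cos(2*x - 3/2)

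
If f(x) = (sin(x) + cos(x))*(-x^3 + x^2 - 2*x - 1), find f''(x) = x^3*sin(x) + x^3*cos(x) + 5*x^2*sin(x) - 7*x^2*cos(x) - 8*x*sin(x) + 7*sin(x) - cos(x)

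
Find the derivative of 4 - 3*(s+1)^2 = -6*s - 6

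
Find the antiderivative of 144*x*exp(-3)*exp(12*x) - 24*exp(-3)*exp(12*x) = (12*x - 3)*exp(12*x - 3) + C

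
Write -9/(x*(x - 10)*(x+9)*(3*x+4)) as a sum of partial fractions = -243/(3128*(3*x + 4)) + 1/(437*(x + 9)) - 9/(6460*(x - 10)) + 1/(40*x)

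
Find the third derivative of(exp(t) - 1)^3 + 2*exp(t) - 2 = 27*exp(3*t) - 24*exp(2*t) + 5*exp(t)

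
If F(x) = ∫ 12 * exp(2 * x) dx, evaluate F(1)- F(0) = -6 + 6*exp(2)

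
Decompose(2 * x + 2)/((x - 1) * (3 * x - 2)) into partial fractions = -10/(3*x - 2) + 4/(x - 1)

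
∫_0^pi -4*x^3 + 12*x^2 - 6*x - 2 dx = -3*pi^2 - (-pi^2 + 2 + 2*pi)^2 + 4 + 6*pi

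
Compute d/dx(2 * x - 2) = 2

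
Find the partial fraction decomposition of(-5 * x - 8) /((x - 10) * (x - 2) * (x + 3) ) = 7/(65*(x + 3)) + 9/(20*(x - 2)) - 29/(52*(x - 10))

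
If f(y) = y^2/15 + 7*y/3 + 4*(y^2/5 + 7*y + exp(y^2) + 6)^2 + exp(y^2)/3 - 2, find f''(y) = 32*y^4*exp(y^2)/5 + 224*y^3*exp(y^2) + 64*y^2*exp(2*y^2) + 628*y^2*exp(y^2)/3 + 48*y^2/25 + 336*y*exp(y^2) + 336*y/5 + 16*exp(2*y^2) + 1498*exp(y^2)/15 + 1234/3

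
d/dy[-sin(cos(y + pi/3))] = sin(y + pi/3)*cos(cos(y + pi/3))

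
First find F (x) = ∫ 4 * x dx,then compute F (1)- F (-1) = 0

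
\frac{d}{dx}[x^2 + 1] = 2*x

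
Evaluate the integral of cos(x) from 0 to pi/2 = 1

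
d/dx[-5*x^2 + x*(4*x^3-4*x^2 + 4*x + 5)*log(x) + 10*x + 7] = 16*x^3*log(x) + 4*x^3 - 12*x^2*log(x) - 4*x^2 + 8*x*log(x) - 6*x + 5*log(x) + 15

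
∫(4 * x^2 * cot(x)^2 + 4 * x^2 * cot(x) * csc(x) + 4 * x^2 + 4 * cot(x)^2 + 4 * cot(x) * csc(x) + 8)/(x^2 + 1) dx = -4*acot(x) - 4/tan(x) - 4/sin(x) + C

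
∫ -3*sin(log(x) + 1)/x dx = 3*cos(log(x) + 1) + C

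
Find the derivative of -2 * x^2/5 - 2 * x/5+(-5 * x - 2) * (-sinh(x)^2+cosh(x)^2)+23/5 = -4*x/5 - 27/5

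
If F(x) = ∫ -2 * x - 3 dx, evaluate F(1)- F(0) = -4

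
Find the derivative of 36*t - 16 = 36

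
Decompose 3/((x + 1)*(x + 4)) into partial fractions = -1/(x + 4) + 1/(x + 1)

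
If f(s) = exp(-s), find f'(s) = -exp(-s)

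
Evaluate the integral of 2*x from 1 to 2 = 3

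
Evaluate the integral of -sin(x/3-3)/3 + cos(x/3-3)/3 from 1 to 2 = -sin(7/3) + cos(7/3) + sin(8/3) - cos(8/3)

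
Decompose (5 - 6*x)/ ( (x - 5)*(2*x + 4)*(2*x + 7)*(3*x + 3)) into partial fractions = -104/(765*(2*x + 7)) + 17/(126*(x + 2)) - 11/(180*(x + 1)) - 25/(4284*(x - 5))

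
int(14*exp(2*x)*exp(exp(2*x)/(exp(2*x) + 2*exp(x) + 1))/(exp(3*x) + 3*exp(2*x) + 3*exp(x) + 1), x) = 7*exp(exp(2*x)/(exp(x) + 1)^2) + C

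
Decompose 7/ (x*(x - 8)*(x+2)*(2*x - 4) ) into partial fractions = -7/(160*(x + 2)) - 7/(96*(x - 2)) + 7/(960*(x - 8)) + 7/(64*x)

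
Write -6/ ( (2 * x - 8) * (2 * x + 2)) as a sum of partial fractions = 3/(10*(x + 1)) - 3/(10*(x - 4))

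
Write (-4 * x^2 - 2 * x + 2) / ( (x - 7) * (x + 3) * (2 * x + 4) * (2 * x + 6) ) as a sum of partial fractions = -11/(50*(x + 3)) - 7/(10*(x + 3)^2) + 5/(18*(x + 2)) - 13/(225*(x - 7))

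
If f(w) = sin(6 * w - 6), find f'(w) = 6*cos(6*w - 6)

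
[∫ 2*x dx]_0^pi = pi^2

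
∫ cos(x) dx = sin(x) + C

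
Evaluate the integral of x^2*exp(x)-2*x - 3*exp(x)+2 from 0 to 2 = 1 - exp(2)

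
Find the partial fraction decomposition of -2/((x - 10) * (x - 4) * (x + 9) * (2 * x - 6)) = 1/(2964*(x + 9)) - 1/(84*(x - 3)) + 1/(78*(x - 4)) - 1/(798*(x - 10))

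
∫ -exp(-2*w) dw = exp(-2*w)/2 + C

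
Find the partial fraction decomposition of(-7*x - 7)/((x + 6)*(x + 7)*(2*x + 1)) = -14/(143*(2*x + 1)) + 42/(13*(x + 7)) - 35/(11*(x + 6))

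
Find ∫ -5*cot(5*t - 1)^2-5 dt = cot(5*t - 1) + C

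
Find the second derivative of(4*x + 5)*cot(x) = 2*(4*x*cos(x)/sin(x) - 4 + 5*cos(x)/sin(x))/sin(x)^2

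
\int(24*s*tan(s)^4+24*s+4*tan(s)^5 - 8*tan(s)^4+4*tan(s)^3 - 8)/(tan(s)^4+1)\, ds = 12*s^2 - 8*s + log(tan(s)^4 + 1) + C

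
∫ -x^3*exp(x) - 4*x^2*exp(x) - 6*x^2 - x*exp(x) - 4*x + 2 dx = -(exp(x) + 2)*(x^3 + x^2 - x + 1) + C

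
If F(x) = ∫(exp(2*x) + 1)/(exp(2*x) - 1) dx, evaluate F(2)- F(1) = -log(-2*exp(-1) + 2*E) + log(-2*exp(-2) + 2*exp(2))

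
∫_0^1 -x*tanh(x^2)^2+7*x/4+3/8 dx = tanh(1)/2 + 3/4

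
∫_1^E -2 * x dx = 1 - exp(2)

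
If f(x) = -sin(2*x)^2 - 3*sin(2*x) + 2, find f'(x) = -2*sin(4*x) - 6*cos(2*x)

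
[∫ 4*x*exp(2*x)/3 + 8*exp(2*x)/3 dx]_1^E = -5*exp(2)/3 + (1 + 2*E/3)*exp(2*E)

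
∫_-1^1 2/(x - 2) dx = -log(18) + log(2)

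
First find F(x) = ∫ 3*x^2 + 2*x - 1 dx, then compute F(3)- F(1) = 32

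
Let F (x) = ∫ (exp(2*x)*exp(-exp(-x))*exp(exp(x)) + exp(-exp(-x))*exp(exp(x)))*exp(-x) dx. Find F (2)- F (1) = -exp(E - exp(-1)) + exp(-exp(-2) + exp(2))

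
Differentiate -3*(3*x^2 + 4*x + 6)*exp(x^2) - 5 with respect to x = -18*x^3*exp(x^2) - 24*x^2*exp(x^2) - 54*x*exp(x^2) - 12*exp(x^2)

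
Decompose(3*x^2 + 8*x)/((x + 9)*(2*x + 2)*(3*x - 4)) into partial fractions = 72/(217*(3*x - 4)) + 171/(496*(x + 9)) + 5/(112*(x + 1))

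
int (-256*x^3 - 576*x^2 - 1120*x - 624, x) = -64*x^4 - 192*x^3 - 560*x^2 - 624*x + C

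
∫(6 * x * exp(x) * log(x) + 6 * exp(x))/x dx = 6*exp(x)*log(x) + C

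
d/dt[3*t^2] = 6*t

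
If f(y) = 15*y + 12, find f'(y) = 15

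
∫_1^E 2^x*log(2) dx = -2 + 2^E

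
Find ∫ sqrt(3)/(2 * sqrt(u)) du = sqrt(3)*sqrt(u) + C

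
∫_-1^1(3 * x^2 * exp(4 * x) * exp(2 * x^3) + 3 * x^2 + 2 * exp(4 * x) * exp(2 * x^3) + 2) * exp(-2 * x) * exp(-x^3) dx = -2*exp(-3) + 2*exp(3)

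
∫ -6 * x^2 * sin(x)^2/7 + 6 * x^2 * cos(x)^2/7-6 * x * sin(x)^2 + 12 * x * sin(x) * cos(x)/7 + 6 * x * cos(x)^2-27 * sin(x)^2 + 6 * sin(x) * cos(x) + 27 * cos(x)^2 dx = 3*(x^2/7 + x + 9/2)*sin(2*x) + C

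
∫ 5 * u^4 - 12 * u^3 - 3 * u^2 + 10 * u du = u^5 - 3*u^4 - u^3 + 5*u^2 + C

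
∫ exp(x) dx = exp(x) + C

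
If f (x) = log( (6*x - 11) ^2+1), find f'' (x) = (-648*x^2 + 2376*x - 2160)/(324*x^4 - 2376*x^3 + 6552*x^2 - 8052*x + 3721)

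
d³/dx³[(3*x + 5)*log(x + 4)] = (-3*x - 26)/(x^3 + 12*x^2 + 48*x + 64)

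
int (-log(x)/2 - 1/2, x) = -x*log(x)/2 + C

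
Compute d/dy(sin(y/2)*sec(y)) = sin(y/2)*tan(y)*sec(y) + cos(y/2)*sec(y)/2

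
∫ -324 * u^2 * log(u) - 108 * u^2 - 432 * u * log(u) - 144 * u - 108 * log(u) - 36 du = (u + 1)^2*(-108*u*log(u) + 36) + C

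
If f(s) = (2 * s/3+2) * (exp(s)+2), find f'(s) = 2*s*exp(s)/3 + 8*exp(s)/3 + 4/3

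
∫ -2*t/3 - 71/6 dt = -t^2/3 - 71*t/6 + C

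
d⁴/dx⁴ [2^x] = 2^x*log(2)^4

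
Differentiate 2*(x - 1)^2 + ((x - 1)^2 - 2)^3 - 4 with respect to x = 6*x^5 - 30*x^4 + 36*x^3 + 12*x^2 - 14*x - 10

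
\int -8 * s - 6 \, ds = -4*s^2 - 6*s + C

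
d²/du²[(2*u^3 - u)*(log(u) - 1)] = (12*u^2*log(u) - 2*u^2 - 1)/u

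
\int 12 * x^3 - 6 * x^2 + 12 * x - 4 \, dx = 3*x^4 - 2*x^3 + 6*x^2 - 4*x + C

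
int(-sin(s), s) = cos(s) + C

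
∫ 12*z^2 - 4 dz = 4*z^3 - 4*z + C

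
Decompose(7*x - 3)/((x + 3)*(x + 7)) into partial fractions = 13/(x + 7) - 6/(x + 3)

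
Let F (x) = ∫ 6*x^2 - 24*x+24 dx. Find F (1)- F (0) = 14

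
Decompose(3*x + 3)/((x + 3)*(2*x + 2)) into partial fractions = 3/(2*(x + 3))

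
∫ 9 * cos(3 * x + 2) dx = 3*sin(3*x + 2) + C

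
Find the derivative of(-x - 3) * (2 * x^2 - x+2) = -6*x^2 - 10*x + 1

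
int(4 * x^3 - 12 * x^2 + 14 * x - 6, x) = x^4 - 4*x^3 + 7*x^2 - 6*x + C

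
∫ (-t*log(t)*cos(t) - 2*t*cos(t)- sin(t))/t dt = (-log(t) - 2)*sin(t) + C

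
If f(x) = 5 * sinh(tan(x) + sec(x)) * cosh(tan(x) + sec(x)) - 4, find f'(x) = 5*(sin(x) + 1)*cosh(2*tan(x) + 2/cos(x))/cos(x)^2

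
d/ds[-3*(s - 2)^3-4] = -9*s^2 + 36*s - 36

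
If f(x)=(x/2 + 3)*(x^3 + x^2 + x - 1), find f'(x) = 2*x^3 + 21*x^2/2 + 7*x + 5/2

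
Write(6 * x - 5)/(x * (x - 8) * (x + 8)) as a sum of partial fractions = -53/(128*(x + 8)) + 43/(128*(x - 8)) + 5/(64*x)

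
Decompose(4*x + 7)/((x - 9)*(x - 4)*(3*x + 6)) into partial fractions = -1/(198*(x + 2)) - 23/(90*(x - 4)) + 43/(165*(x - 9))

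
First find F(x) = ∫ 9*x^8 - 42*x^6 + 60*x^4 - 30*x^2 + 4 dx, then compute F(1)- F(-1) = 2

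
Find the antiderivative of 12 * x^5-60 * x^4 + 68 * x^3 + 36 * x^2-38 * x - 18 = 2*x^6 - 12*x^5 + 17*x^4 + 12*x^3 - 19*x^2 - 18*x + C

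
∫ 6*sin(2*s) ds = 6*sin(s)^2 + C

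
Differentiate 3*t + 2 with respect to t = 3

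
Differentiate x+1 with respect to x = 1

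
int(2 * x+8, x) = x^2 + 8*x + C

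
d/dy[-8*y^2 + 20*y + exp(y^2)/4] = y*exp(y^2)/2 - 16*y + 20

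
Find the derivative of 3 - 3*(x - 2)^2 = 12 - 6*x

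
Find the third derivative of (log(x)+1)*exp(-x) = (-x^3*log(x) - x^3 + 3*x^2 + 3*x + 2)*exp(-x)/x^3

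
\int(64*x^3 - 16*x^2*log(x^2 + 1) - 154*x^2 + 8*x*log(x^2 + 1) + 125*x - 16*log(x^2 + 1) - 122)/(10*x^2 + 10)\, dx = -x + (-4*x + log(x^2 + 1) + 7)^2/5 + log(x^2 + 1)/4 + C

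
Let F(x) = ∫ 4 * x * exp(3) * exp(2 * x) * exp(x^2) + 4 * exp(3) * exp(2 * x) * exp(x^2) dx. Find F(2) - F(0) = -2*exp(3) + 2*exp(11)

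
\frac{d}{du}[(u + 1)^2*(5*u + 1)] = 15*u^2 + 22*u + 7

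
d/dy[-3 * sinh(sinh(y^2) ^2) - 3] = -12*y*sinh(y^2)*cosh(y^2)*cosh(sinh(y^2)^2)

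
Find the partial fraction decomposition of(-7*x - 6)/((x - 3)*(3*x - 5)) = 53/(4*(3*x - 5)) - 27/(4*(x - 3))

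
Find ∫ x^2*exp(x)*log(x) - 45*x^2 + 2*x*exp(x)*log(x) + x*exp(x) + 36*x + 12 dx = x*(-15*x^2 + x*exp(x)*log(x) + 18*x + 12) + C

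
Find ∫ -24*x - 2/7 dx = -12*x^2 - 2*x/7 + C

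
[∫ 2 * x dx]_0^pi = pi^2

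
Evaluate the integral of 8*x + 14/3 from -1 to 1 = 28/3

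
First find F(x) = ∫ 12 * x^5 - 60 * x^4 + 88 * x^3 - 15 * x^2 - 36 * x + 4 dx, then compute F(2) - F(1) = -1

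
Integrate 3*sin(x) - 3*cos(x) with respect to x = -3*sqrt(2)*sin(x + pi/4) + C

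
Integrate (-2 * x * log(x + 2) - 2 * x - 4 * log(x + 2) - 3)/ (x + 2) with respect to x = -(2*x + 3)*log(x + 2) + C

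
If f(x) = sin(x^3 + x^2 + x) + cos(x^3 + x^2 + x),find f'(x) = -3*x^2*sin(x^3 + x^2 + x) + 3*x^2*cos(x^3 + x^2 + x) - 2*x*sin(x^3 + x^2 + x) + 2*x*cos(x^3 + x^2 + x) - sin(x^3 + x^2 + x) + cos(x^3 + x^2 + x)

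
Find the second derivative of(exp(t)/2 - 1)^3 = 9*exp(3*t)/8 - 3*exp(2*t) + 3*exp(t)/2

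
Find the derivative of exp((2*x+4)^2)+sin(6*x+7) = 8*x*exp(4*x^2 + 16*x + 16) + 16*exp(4*x^2 + 16*x + 16) + 6*cos(6*x + 7)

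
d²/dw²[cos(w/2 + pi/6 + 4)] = -cos(w/2 + pi/6 + 4)/4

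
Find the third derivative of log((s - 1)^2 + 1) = (4*s^3 - 12*s^2 + 8)/(s^6 - 6*s^5 + 18*s^4 - 32*s^3 + 36*s^2 - 24*s + 8)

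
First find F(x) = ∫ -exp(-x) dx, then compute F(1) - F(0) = -1 + exp(-1)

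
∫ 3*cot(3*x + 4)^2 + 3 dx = -cot(3*x + 4) + C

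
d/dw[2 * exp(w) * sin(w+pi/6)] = 2*sqrt(2)*exp(w)*sin(w + 5*pi/12)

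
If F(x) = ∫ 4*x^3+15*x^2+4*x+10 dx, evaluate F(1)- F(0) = 18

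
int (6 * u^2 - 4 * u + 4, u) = 2*u^3 - 2*u^2 + 4*u + C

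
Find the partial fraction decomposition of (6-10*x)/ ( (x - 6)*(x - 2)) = 7/(2*(x - 2)) - 27/(2*(x - 6))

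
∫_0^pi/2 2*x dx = pi^2/4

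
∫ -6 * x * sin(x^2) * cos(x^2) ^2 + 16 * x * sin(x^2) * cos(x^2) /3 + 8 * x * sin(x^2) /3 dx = -7*cos(x^2)/12 - 2*cos(2*x^2)/3 + cos(3*x^2)/4 + C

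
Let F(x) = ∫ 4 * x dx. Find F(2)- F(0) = 8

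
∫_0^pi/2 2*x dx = pi^2/4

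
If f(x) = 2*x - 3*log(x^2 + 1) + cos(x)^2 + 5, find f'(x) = (-x^2*sin(2*x) + 2*x^2 - 6*x - sin(2*x) + 2)/(x^2 + 1)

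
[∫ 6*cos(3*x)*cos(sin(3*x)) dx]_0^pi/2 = -2*sin(1)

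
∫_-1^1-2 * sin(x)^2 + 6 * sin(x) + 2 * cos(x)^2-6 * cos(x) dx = 4*(-3 + cos(1))*sin(1)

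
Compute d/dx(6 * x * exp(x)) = 6*x*exp(x) + 6*exp(x)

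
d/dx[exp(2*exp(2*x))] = 4*exp(2*x + 2*exp(2*x))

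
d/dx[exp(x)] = exp(x)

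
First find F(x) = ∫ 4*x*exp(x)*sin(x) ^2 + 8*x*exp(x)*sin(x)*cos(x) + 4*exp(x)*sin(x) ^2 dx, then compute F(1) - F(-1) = 4*(exp(-1) + E)*sin(1)^2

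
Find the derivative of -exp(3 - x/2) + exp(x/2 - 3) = (exp(x - 6) + 1)*exp(3 - x/2)/2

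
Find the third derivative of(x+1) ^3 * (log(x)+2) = (6*x^3*log(x) + 23*x^3 + 6*x^2 - 3*x + 2)/x^3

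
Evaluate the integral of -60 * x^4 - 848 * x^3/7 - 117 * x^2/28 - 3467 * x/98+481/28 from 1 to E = (E/7 + 2 + 6*exp(2))*(-2*exp(3) - 5*exp(2) - 3 + 3*E/7) + 5721/196 + (E/4 + 3)*(7 + 5*E + 3*exp(2))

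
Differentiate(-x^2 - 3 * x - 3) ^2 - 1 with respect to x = 4*x^3 + 18*x^2 + 30*x + 18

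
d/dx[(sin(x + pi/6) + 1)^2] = sin(2*x + pi/3) + 2*cos(x + pi/6)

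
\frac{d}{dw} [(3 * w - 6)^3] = 81*w^2 - 324*w + 324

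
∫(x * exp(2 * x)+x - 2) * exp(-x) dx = 2*(x - 1)*sinh(x) + C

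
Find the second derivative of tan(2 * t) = 8*sin(2*t)/cos(2*t)^3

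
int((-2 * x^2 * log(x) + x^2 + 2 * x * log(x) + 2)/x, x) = (log(x) - 1)*(-x^2 + 2*x + 2) + C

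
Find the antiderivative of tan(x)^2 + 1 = tan(x) + C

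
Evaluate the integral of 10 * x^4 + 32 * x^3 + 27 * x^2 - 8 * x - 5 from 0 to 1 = 10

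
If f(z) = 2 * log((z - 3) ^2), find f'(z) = 4/(z - 3)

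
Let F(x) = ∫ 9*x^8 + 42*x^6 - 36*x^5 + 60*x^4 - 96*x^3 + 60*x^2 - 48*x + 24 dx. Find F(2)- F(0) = 1008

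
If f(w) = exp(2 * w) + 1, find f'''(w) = 8*exp(2*w)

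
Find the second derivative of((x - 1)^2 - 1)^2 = 12*x^2 - 24*x + 8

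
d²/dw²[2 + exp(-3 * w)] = 9*exp(-3*w)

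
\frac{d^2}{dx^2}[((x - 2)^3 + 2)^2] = 30*x^4 - 240*x^3 + 720*x^2 - 936*x + 432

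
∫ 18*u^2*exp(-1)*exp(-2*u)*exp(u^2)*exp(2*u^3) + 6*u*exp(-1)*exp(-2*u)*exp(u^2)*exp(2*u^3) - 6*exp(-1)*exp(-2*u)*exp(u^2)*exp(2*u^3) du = 3*exp(2*u^3 + u^2 - 2*u - 1) + C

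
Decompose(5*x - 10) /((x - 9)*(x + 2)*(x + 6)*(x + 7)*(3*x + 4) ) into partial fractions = 675/(7378*(3*x + 4)) - 9/(272*(x + 7)) + 1/(21*(x + 6)) - 1/(22*(x + 2)) + 7/(16368*(x - 9))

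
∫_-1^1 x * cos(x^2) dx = 0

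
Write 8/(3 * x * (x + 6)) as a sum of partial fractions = -4/(9*(x + 6)) + 4/(9*x)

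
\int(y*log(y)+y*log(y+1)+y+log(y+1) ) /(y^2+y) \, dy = (log(y) + 1)*log(y + 1) + C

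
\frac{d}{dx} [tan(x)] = cos(x)^(-2)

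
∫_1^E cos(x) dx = -sin(1) + sin(E)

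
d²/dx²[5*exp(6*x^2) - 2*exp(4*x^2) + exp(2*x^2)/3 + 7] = 720*x^2*exp(6*x^2) - 128*x^2*exp(4*x^2) + 16*x^2*exp(2*x^2)/3 + 60*exp(6*x^2) - 16*exp(4*x^2) + 4*exp(2*x^2)/3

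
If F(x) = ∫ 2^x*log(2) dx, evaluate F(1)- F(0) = 1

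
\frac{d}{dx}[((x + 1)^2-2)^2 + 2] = 4*x^3 + 12*x^2 + 4*x - 4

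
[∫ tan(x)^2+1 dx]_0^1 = tan(1)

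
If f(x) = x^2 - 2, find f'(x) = 2*x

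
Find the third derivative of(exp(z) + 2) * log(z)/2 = (z^3*exp(z)*log(z) + 3*z^2*exp(z) - 3*z*exp(z) + 2*exp(z) + 4)/(2*z^3)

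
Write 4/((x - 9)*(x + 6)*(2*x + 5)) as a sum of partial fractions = -16/(161*(2*x + 5)) + 4/(105*(x + 6)) + 4/(345*(x - 9))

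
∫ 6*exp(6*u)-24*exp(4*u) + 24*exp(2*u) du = (exp(2*u) - 2)^3 + C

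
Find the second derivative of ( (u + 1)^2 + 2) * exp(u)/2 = u^2*exp(u)/2 + 3*u*exp(u) + 9*exp(u)/2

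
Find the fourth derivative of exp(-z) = exp(-z)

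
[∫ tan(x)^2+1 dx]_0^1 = tan(1)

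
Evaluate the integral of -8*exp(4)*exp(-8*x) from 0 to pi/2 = -exp(4) + exp(4 - 4*pi)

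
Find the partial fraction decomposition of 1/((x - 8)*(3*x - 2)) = -3/(22*(3*x - 2)) + 1/(22*(x - 8))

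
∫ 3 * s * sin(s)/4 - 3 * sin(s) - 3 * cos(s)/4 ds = (3 - 3*s/4)*cos(s) + C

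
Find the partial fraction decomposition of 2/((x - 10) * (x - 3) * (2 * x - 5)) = 8/(15*(2*x - 5)) - 2/(7*(x - 3)) + 2/(105*(x - 10))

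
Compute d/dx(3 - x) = -1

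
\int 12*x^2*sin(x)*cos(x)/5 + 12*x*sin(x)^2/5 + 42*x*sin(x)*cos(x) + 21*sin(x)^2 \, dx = 3*x*(2*x + 35)*sin(x)^2/5 + C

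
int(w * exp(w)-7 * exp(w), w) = (w - 8)*exp(w) + C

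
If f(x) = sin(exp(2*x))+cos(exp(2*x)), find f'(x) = 2*sqrt(2)*exp(2*x)*cos(exp(2*x) + pi/4)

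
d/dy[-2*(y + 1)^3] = -6*y^2 - 12*y - 6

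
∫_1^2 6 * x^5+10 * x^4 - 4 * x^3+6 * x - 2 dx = 117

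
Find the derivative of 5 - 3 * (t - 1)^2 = 6 - 6*t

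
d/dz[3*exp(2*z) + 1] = 6*exp(2*z)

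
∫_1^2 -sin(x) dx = -cos(1) + cos(2)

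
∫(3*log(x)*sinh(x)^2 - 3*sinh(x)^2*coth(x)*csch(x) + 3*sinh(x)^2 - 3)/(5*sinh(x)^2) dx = 3*x*log(x)/5 + 3/(5*tanh(x)) + 3/(5*sinh(x)) + C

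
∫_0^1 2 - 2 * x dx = 1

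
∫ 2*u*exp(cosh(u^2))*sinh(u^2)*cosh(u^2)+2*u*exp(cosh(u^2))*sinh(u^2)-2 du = -2*u + exp(cosh(u^2))*cosh(u^2) + C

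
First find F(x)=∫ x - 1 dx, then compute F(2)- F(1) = 1/2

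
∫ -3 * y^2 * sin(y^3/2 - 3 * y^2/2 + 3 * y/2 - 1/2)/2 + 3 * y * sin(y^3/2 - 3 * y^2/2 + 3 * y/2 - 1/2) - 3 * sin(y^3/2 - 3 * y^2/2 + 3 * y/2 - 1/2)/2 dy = cos((y - 1)^3/2) + C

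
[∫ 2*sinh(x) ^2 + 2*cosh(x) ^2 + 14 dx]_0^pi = 14*pi + sinh(2*pi)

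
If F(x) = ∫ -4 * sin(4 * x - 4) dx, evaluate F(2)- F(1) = -1 + cos(4)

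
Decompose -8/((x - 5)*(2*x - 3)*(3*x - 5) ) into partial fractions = 36/(5*(3*x - 5)) - 32/(7*(2*x - 3)) - 4/(35*(x - 5))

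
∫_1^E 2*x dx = -1 + exp(2)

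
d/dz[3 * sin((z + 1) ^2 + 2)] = 6*(z + 1)*cos(z^2 + 2*z + 3)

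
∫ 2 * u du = u^2 + C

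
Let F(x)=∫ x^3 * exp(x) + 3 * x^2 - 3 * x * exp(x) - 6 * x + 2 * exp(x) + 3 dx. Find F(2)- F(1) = 1 + exp(2)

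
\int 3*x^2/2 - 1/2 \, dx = x^3/2 - x/2 + C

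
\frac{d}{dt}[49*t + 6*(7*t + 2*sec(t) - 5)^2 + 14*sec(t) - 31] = 168*t*tan(t)*sec(t) + 588*t + 48*tan(t)*sec(t)^2 - 106*tan(t)*sec(t) + 168*sec(t) - 371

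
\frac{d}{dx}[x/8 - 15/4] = 1/8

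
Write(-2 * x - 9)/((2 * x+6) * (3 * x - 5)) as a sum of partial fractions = -37/(28*(3*x - 5)) + 3/(28*(x + 3))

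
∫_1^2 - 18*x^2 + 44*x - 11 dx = 13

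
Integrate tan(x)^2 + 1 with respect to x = tan(x) + C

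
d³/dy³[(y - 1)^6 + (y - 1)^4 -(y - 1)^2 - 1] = 120*y^3 - 360*y^2 + 384*y - 144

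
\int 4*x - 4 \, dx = 2*x^2 - 4*x + C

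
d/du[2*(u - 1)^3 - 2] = 6*u^2 - 12*u + 6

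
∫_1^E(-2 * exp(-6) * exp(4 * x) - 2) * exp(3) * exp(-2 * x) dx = -exp(-3 + 2*E) - E + exp(3 - 2*E) + exp(-1)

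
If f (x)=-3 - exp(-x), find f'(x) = exp(-x)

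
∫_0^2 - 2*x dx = -4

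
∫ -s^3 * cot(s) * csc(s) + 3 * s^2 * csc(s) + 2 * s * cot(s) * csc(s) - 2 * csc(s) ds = s*(s^2 - 2)*csc(s) + C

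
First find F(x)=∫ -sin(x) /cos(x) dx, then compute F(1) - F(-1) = 0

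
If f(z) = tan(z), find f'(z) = cos(z)^(-2)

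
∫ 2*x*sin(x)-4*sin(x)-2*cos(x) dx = (4 - 2*x)*cos(x) + C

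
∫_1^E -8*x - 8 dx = 16 - 4*(1 + E)^2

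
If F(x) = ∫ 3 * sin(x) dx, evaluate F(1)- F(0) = 3 - 3*cos(1)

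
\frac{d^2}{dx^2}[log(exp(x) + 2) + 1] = 2*exp(x)/(exp(2*x) + 4*exp(x) + 4)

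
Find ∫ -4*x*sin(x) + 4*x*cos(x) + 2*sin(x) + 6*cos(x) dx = 2*sqrt(2)*(2*x + 1)*sin(x + pi/4) + C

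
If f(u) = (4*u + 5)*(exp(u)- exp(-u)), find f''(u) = (4*u*exp(2*u) - 4*u + 13*exp(2*u) + 3)*exp(-u)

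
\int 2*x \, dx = x^2 + C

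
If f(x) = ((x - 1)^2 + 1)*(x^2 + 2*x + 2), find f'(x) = 4*x^3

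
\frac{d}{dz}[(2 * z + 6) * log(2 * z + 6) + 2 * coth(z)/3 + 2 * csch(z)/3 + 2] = 2*log(z + 3) + 2*log(2) + 2 - 2*cosh(z)/(3*sinh(z)^2) - 2/(3*sinh(z)^2)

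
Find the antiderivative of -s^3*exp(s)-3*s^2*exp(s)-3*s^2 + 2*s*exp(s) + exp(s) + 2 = -(exp(s) + 1)*(s^3 - 2*s + 1) + C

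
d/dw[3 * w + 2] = 3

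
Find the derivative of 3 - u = -1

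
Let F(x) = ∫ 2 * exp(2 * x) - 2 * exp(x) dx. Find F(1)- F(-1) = -(-1 + exp(-1))^2 + (-1 + E)^2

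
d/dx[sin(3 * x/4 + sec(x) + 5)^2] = 3*sin(3*x/2 + 10 + 2/cos(x))/4 + (cos(x/2 + 10 + 2/cos(x)) - cos(5*x/2 + 10 + 2/cos(x)))/(cos(2*x) + 1)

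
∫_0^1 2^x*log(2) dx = 1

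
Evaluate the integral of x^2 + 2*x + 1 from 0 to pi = -1/3 + (1 + pi)^3/3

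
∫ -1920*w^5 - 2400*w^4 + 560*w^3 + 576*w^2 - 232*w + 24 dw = -320*w^6 - 480*w^5 + 140*w^4 + 192*w^3 - 116*w^2 + 24*w + C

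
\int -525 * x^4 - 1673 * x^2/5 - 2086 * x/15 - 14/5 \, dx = -105*x^5 - 1673*x^3/15 - 1043*x^2/15 - 14*x/5 + C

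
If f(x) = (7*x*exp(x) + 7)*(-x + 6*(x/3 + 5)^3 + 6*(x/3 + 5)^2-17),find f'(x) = 14*x^4*exp(x)/9 + 728*x^3*exp(x)/9 + 1407*x^2*exp(x) + 14*x^2/3 + 8547*x*exp(x) + 448*x/3 + 6181*exp(x) + 1183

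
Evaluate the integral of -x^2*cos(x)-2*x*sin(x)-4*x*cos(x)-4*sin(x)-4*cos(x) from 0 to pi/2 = -(pi/2 + 2)^2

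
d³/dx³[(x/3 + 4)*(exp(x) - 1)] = x*exp(x)/3 + 5*exp(x)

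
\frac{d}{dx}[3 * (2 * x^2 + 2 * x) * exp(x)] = 6*x^2*exp(x) + 18*x*exp(x) + 6*exp(x)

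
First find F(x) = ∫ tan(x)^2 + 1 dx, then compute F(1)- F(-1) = 2*tan(1)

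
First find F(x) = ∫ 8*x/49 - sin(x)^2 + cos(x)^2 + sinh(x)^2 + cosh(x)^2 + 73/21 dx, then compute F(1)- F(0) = sin(2)/2 + sinh(2)/2 + 523/147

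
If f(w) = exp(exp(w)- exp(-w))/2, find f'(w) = (exp(exp(w) - exp(-w)) + exp(2*w + exp(w) - exp(-w)))*exp(-w)/2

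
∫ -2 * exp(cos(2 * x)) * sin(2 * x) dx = exp(cos(2*x)) + C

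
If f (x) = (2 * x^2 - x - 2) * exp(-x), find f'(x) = (-2*x^2 + 5*x + 1)*exp(-x)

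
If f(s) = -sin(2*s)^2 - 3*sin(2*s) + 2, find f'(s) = -2*sin(4*s) - 6*cos(2*s)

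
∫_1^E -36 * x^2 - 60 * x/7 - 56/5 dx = -12*exp(3) - 30*exp(2)/7 - 56*E/5 + 962/35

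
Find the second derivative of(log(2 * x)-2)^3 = (-3*log(x)^2 - 6*log(2)*log(x) + 18*log(x) - 24 - 3*log(2)^2 + 18*log(2))/x^2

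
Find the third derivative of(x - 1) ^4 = 24*x - 24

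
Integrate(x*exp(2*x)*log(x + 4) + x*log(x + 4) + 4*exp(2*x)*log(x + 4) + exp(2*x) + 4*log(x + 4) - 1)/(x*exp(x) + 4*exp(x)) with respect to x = 2*log(x + 4)*sinh(x) + C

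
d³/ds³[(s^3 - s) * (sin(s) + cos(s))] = sqrt(2)*(-s^3*cos(s + pi/4) - 9*s^2*sin(s + pi/4) + 19*s*cos(s + pi/4) + 9*sin(s + pi/4))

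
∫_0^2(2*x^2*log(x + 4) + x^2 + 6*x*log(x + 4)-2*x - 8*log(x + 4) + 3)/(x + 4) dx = -6*log(2) + 3*log(6)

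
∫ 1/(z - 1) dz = log(4*z - 4) + C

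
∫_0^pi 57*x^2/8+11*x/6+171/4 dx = pi^2/6 + 3*pi/2 + 21 + 7*pi^3/8 + (-3 + 6*pi)*(pi/4 + pi^2/4 + 7)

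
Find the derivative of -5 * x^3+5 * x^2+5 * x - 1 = -15*x^2 + 10*x + 5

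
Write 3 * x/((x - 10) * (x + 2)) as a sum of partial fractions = 1/(2*(x + 2)) + 5/(2*(x - 10))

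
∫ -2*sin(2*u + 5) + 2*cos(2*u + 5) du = sin(2*u + 5) + cos(2*u + 5) + C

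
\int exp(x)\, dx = exp(x) + C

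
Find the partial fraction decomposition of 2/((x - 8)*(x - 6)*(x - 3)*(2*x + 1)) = -16/(1547*(2*x + 1)) + 2/(105*(x - 3)) - 1/(39*(x - 6)) + 1/(85*(x - 8))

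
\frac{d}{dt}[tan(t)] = cos(t)^(-2)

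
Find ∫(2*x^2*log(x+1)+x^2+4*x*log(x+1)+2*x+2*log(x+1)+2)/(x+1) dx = ((x + 1)^2 + 1)*log(x + 1) + C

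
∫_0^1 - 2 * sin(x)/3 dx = -2/3 + 2*cos(1)/3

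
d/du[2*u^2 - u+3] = 4*u - 1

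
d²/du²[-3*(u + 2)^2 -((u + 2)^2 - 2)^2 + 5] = -12*u^2 - 48*u - 46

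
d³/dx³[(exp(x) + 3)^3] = 27*exp(3*x) + 72*exp(2*x) + 27*exp(x)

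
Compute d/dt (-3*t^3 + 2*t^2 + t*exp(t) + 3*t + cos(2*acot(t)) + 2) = (-9*t^4 + t^3*exp(t) + 4*t^3 + t^2*exp(t) - 6*t^2 + t*exp(t) + 4*t + 4*t/(t^2 + 1) + exp(t) + 3)/(t^2 + 1)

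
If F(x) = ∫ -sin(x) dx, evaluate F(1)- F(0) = -1 + cos(1)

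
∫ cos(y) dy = sin(y) + C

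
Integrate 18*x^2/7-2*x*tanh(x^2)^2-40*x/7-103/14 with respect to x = 6*x^3/7 - 27*x^2/7 - 103*x/14 + tanh(x^2) + C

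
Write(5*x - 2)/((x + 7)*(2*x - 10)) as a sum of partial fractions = 37/(24*(x + 7)) + 23/(24*(x - 5))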